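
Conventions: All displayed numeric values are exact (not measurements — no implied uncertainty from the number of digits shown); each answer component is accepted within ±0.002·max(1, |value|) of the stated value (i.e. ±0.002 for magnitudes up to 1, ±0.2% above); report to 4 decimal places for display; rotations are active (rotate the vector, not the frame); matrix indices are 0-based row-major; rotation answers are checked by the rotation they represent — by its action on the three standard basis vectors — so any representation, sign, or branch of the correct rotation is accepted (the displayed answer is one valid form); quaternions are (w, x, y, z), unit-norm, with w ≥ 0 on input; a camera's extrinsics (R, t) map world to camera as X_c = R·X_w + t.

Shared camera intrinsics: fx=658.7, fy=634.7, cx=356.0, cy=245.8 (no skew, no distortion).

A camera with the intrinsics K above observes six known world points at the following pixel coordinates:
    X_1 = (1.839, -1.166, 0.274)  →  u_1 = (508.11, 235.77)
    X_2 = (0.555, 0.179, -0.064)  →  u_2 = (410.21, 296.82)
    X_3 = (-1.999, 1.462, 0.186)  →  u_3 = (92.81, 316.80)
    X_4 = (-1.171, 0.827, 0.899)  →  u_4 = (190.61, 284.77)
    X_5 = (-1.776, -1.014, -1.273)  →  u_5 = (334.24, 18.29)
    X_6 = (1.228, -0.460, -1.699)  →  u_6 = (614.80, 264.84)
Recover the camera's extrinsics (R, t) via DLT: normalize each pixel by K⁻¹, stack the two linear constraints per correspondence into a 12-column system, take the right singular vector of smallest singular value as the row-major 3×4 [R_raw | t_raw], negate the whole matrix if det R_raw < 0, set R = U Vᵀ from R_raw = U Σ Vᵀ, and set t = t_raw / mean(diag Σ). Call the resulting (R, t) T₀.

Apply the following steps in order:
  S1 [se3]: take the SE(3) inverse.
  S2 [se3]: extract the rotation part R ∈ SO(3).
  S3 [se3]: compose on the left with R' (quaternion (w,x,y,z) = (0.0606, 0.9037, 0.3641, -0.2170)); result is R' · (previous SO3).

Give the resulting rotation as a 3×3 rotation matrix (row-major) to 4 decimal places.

source (pnp_recover): camera pose = R=[0.7546 -0.3425 -0.5598; 0.4379 0.8981 0.0407; 0.4888 -0.2758 0.8276], t=(0.1300, 0.1100, 6.1900)
after S1 (invert_se3): R=[0.7546 0.4379 0.4888; -0.3425 0.8981 -0.2758; -0.5598 0.0407 0.8276], t=(-3.1719, 1.6532, -5.0548)
after S2 (rot_of_se3): [0.7546 0.4379 0.4888; -0.3425 0.8981 -0.2758; -0.5598 0.0407 0.8276]
after S3 (compose_so3): [0.4439 0.8810 -0.1637; 0.8756 -0.3877 0.2880; 0.1903 -0.2712 -0.9435]

rotation (matrix) = ((0.4439, 0.8810, -0.1637), (0.8756, -0.3877, 0.2880), (0.1903, -0.2712, -0.9435))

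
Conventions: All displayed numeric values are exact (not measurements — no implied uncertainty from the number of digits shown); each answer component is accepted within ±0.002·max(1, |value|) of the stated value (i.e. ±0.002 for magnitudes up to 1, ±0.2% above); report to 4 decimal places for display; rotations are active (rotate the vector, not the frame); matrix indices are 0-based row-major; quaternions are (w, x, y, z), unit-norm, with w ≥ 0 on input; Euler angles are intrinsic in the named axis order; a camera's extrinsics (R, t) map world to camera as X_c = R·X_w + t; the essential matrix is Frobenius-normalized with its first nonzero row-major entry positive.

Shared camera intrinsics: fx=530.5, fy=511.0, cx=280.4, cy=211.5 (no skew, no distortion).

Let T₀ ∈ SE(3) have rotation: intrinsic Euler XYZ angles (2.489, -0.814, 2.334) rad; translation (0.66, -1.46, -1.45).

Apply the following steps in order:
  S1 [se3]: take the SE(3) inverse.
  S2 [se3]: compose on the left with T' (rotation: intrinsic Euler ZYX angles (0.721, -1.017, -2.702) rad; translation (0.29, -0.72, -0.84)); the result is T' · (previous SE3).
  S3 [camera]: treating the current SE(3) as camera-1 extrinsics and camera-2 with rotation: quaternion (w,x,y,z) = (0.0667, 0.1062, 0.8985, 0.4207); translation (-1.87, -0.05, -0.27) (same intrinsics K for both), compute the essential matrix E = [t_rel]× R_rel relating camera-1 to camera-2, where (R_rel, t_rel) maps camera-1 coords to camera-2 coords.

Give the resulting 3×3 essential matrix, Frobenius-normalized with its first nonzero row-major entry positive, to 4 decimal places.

matrix = [0.0453 0.0395 -0.4658; 0.1001 0.3863 0.4560; -0.2038 -0.5456 0.2701]

after S1 (invert_se3): R=[-0.4746 -0.2690 0.8381; -0.4962 0.8682 -0.0023; -0.7270 -0.4169 -0.5455], t=(1.1358, 1.5917, -0.9199)
after S2 (compose_se3): R=[-0.8348 0.5246 0.1669; -0.5479 -0.8212 -0.1595; 0.0534 -0.2247 0.9730], t=(1.8489, -1.7887, 0.2076)
after S3 (essential): [0.0453 0.0395 -0.4658; 0.1001 0.3863 0.4560; -0.2038 -0.5456 0.2701]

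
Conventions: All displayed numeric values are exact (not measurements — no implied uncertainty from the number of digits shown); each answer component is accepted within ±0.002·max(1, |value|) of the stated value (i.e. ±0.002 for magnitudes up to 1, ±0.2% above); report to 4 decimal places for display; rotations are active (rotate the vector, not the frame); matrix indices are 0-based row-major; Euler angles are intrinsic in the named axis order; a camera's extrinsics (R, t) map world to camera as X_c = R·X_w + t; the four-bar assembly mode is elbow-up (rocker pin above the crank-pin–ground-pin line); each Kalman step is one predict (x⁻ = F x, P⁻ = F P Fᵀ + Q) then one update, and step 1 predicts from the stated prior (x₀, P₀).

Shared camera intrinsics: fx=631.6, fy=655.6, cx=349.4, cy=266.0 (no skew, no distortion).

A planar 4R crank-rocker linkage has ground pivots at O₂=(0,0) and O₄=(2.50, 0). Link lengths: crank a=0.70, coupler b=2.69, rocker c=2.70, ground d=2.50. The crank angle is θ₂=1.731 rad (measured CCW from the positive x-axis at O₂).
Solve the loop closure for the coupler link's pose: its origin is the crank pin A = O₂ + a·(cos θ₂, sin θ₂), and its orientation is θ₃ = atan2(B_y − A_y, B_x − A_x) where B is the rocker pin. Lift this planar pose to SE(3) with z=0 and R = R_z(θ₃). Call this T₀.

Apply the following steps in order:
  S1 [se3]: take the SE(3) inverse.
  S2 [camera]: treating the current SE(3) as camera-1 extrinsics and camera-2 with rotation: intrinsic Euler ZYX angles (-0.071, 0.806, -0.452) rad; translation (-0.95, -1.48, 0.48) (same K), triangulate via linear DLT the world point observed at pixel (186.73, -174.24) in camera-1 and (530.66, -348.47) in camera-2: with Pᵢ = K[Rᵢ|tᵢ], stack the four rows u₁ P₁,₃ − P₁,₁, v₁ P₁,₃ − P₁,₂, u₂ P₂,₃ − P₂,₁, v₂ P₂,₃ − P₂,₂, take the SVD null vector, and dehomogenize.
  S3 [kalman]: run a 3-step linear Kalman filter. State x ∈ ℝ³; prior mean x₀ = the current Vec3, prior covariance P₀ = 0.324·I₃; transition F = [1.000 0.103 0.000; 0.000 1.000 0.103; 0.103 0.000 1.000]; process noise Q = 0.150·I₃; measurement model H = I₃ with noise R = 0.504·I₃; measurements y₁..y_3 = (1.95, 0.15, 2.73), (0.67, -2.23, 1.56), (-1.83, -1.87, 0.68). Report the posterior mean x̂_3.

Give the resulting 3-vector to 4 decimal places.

result = (-0.3891, -1.2586, 1.3429)

source (fourbar_fk): coupler pose = R=[0.7036 -0.7106 0.0000; 0.7106 0.7036 0.0000; 0.0000 0.0000 1.0000], t=(-0.1117, 0.6910, 0.0000)
after S1 (invert_se3): R=[0.7036 0.7106 0.0000; -0.7106 0.7036 -0.0000; 0.0000 0.0000 1.0000], t=(-0.4125, -0.5656, 0.0000)
after S2 (triangulate): (0.3296, -0.2863, 1.4910)
after S3 (kf_track): (-0.3891, -1.2586, 1.3429)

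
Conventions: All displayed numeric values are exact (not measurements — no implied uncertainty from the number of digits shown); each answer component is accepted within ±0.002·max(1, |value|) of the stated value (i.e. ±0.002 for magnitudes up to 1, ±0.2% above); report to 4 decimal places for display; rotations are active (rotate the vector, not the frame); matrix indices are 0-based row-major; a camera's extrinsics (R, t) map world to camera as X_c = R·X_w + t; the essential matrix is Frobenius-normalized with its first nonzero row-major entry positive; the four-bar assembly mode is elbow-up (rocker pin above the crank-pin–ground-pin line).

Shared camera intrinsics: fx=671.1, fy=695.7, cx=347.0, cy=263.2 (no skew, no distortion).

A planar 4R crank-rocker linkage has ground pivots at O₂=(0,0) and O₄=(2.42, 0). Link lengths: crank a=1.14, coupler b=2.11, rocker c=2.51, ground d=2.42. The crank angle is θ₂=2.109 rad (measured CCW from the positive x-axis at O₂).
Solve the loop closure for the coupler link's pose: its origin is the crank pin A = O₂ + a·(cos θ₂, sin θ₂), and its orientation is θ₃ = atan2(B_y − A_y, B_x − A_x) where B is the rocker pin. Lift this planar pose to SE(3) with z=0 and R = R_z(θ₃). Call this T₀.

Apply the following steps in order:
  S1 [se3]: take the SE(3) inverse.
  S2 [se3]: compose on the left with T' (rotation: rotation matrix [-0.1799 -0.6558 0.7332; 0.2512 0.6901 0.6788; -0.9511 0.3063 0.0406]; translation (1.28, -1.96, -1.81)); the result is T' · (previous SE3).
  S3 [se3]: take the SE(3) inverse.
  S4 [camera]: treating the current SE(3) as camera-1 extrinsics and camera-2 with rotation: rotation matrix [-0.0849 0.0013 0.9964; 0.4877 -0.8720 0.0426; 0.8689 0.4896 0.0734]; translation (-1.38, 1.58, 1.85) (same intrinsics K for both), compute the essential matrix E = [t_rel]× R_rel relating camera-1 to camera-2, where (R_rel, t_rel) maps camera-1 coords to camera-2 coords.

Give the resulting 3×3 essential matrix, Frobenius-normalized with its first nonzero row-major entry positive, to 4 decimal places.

source (fourbar_fk): coupler pose = R=[0.8256 -0.5643 0.0000; 0.5643 0.8256 0.0000; 0.0000 0.0000 1.0000], t=(-0.5844, 0.9788, 0.0000)
after S1 (invert_se3): R=[0.8256 0.5643 0.0000; -0.5643 0.8256 0.0000; 0.0000 0.0000 1.0000], t=(-0.0699, -1.1379, 0.0000)
after S2 (compose_se3): R=[0.2215 -0.6429 0.7332; -0.1820 0.7114 0.6788; -0.9580 -0.2838 0.0406], t=(2.0387, -2.7627, -2.0920)
after S3 (invert_se3): R=[0.2215 -0.1820 -0.9580; -0.6429 0.7114 -0.2838; 0.7332 0.6788 0.0406], t=(-2.9586, 2.6825, 0.4654)
after S4 (essential): [0.0346 -0.0953 -0.5751; 0.2124 0.1448 -0.3829; -0.4318 -0.4991 -0.1040]

matrix = [0.0346 -0.0953 -0.5751; 0.2124 0.1448 -0.3829; -0.4318 -0.4991 -0.1040]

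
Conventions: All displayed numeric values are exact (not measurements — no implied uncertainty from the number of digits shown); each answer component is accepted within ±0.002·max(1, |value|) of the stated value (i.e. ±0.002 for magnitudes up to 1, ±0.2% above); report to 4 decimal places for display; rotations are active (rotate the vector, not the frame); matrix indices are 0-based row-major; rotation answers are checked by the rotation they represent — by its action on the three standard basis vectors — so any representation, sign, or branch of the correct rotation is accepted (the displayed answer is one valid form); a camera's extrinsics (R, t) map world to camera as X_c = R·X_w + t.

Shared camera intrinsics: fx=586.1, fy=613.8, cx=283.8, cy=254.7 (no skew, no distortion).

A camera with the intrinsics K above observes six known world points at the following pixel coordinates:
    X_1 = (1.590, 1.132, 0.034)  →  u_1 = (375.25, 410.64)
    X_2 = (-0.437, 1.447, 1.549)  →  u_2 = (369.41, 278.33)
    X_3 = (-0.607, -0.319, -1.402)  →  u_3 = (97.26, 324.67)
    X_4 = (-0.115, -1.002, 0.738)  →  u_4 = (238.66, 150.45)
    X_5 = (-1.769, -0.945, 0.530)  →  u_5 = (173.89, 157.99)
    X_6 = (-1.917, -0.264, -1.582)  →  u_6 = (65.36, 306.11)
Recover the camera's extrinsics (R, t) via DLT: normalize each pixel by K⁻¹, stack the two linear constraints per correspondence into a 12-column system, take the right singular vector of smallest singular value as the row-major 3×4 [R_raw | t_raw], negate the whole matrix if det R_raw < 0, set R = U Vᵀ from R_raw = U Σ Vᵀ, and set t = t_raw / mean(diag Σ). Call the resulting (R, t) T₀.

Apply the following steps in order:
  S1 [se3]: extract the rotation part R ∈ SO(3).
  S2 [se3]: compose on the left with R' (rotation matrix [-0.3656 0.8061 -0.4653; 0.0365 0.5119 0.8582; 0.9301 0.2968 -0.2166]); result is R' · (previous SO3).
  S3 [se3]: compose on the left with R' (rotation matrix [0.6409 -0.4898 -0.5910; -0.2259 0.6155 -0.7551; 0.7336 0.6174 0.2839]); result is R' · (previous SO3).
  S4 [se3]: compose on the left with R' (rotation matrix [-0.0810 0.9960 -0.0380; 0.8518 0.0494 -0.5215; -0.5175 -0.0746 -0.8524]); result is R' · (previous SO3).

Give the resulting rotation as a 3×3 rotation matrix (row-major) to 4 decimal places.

rotation (matrix) = ((-0.9974, 0.0130, -0.0708), (0.0174, -0.9104, -0.4133), (-0.0699, -0.4135, 0.9078))

source (pnp_recover): camera pose = R=[0.4856 0.4670 0.7390; 0.1895 0.7691 -0.6104; -0.8534 0.4364 0.2849], t=(-0.4900, 0.2101, 6.2096)
after S1 (rot_of_se3): [0.4856 0.4670 0.7390; 0.1895 0.7691 -0.6104; -0.8534 0.4364 0.2849]
after S2 (compose_so3): [0.3723 0.2462 -0.8949; -0.6177 0.7853 -0.0410; 0.6927 0.5680 0.4445]
after S3 (compose_so3): [0.1318 -0.5626 -0.8161; -0.9873 -0.0011 -0.1587; 0.0884 0.8267 -0.5556]
after S4 (compose_so3): [-0.9974 0.0130 -0.0708; 0.0174 -0.9104 -0.4133; -0.0699 -0.4135 0.9078]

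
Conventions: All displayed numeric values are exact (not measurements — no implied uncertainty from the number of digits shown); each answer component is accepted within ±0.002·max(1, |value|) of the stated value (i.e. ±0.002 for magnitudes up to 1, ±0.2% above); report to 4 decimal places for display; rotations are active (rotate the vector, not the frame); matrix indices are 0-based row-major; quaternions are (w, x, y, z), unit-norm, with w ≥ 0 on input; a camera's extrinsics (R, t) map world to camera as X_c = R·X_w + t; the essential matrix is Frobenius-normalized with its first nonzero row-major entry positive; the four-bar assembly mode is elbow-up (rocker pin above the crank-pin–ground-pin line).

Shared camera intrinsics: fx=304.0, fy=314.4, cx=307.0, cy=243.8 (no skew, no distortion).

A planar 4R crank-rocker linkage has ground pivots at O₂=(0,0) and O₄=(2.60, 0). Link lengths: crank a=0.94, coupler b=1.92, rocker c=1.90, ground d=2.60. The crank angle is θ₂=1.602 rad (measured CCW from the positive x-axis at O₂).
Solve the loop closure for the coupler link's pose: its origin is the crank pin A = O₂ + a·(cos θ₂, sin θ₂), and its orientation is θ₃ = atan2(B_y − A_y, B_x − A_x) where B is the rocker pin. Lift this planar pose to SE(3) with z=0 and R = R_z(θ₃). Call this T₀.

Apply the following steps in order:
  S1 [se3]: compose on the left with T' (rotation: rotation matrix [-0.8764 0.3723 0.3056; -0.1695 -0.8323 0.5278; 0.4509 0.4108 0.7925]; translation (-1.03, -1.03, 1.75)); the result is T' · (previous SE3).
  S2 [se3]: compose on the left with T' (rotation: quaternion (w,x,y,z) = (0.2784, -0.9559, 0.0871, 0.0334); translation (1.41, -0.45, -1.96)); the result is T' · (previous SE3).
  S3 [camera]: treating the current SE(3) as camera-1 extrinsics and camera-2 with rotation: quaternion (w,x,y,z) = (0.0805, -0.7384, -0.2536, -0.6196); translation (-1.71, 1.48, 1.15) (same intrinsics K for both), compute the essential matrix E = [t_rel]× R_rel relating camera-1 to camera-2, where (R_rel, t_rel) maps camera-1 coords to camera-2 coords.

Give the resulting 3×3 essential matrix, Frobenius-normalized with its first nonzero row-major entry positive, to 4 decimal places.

source (fourbar_fk): coupler pose = R=[0.9199 -0.3922 0.0000; 0.3922 0.9199 0.0000; 0.0000 0.0000 1.0000], t=(-0.0293, 0.9395, 0.0000)
after S1 (compose_se3): R=[-0.6601 0.6862 0.3056; -0.4823 -0.6991 0.5278; 0.5758 0.2010 0.7925], t=(-0.6545, -1.8070, 2.1227)
after S2 (compose_se3): R=[-0.5682 0.8006 0.1904; 0.8078 0.5868 -0.0568; -0.1572 0.1215 -0.9801], t=(1.0688, 2.2885, -2.7241)
after S3 (essential): [0.1021 -0.1617 -0.0009; 0.3051 -0.6036 -0.0826; -0.4258 -0.1495 -0.5437]

matrix = [0.1021 -0.1617 -0.0009; 0.3051 -0.6036 -0.0826; -0.4258 -0.1495 -0.5437]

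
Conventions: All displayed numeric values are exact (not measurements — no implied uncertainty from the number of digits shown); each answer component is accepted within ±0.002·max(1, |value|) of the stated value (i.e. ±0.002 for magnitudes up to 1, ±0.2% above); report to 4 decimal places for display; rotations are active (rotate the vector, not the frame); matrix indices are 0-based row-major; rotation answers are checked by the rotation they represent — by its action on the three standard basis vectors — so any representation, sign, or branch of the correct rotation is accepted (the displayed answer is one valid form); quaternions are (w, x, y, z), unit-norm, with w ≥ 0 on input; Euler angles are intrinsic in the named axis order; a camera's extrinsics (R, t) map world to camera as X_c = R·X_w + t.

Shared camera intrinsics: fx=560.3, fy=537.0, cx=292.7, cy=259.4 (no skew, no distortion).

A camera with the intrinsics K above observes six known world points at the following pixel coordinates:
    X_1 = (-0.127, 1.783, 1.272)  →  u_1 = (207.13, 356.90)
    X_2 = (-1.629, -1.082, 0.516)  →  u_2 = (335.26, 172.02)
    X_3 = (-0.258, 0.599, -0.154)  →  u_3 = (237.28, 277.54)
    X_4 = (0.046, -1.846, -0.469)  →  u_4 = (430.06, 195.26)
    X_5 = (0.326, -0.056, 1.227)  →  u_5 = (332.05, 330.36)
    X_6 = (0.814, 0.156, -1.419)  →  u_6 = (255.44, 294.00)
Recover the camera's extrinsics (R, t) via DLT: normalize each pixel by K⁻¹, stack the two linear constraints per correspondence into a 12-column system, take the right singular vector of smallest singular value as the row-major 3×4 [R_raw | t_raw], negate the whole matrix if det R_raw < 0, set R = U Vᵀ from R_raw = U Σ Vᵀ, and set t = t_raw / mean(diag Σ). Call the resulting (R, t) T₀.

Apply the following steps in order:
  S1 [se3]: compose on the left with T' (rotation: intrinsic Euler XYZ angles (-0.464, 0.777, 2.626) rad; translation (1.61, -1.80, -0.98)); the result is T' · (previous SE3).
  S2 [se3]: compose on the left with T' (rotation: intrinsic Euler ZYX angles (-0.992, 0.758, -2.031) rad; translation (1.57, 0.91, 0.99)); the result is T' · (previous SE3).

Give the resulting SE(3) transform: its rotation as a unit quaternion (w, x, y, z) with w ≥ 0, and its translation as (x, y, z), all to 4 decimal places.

rotation (quat) = (0.1369, -0.7479, -0.4986, -0.4163), translation = (5.9569, -0.2419, -4.5791)

source (pnp_recover): camera pose = R=[0.3180 -0.8929 0.3188; 0.7878 0.4359 0.4351; -0.5275 0.1128 0.8421], t=(-0.0100, 0.2400, 6.7600)
after S1 (compose_se3): R=[-0.8440 0.4797 0.2397; -0.4324 -0.8731 0.2251; 0.3173 0.0864 0.9444], t=(6.2716, 0.2004, 3.4948)
after S2 (compose_se3): R=[0.1561 0.8598 0.4862; 0.6318 -0.4653 0.6199; 0.7592 0.2104 -0.6158], t=(5.9569, -0.2419, -4.5791)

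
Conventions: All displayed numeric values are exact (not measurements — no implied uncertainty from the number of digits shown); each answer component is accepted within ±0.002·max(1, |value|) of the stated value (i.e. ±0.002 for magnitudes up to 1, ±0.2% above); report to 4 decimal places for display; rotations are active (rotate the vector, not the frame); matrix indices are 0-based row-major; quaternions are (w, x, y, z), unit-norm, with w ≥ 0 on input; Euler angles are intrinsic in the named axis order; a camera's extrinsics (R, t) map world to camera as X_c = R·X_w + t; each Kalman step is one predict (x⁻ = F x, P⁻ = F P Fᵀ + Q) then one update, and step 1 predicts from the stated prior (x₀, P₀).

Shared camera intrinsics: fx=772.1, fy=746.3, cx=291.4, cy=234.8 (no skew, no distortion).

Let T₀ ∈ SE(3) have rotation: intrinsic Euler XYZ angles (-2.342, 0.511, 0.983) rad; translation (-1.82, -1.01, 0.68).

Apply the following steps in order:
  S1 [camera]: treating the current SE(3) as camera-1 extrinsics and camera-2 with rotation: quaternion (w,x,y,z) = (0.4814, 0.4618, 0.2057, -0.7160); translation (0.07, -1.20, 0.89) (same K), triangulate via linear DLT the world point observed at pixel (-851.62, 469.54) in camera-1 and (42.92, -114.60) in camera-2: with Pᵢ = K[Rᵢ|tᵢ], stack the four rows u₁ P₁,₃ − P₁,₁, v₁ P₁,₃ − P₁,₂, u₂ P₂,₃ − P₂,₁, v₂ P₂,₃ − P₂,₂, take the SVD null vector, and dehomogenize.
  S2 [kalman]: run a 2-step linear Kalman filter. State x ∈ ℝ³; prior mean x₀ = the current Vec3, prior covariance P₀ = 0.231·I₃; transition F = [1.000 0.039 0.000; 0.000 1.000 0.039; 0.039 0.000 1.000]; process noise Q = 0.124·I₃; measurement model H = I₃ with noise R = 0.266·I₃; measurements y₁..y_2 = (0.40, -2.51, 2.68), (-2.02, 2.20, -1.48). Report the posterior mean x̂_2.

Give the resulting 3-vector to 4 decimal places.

result = (-1.1706, 0.3135, 0.1550)

after S1 (triangulate): (-1.0508, -0.5743, 0.7512)
after S2 (kf_track): (-1.1706, 0.3135, 0.1550)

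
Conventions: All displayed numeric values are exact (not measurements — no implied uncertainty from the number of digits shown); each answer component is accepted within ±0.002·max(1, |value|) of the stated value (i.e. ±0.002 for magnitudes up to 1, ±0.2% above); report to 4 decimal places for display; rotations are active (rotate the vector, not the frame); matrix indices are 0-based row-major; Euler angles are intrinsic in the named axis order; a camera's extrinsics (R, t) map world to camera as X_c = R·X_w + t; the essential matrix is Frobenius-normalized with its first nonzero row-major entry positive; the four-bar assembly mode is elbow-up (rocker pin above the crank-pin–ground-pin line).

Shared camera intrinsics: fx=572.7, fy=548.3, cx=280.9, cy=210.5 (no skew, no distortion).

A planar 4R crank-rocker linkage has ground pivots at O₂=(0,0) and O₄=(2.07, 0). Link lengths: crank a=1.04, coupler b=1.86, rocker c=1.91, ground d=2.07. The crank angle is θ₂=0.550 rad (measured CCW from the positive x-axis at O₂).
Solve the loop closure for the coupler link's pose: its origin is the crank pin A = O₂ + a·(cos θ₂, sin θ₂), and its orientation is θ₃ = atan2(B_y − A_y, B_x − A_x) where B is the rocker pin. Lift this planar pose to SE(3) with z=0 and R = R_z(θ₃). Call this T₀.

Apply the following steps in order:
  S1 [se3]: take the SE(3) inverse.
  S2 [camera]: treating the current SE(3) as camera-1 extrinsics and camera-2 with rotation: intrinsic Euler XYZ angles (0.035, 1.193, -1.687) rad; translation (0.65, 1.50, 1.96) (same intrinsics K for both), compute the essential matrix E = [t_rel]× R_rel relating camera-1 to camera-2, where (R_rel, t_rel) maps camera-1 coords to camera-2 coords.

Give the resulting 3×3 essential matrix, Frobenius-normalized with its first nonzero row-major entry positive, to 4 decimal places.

source (fourbar_fk): coupler pose = R=[0.6795 -0.7337 0.0000; 0.7337 0.6795 0.0000; 0.0000 0.0000 1.0000], t=(0.8866, 0.5436, 0.0000)
after S1 (invert_se3): R=[0.6795 0.7337 0.0000; -0.7337 0.6795 -0.0000; 0.0000 0.0000 1.0000], t=(-1.0013, 0.2812, 0.0000)
after S2 (essential): [0.2971 -0.5513 0.0896; 0.3411 0.3818 0.4340; -0.2866 0.1507 -0.2108]

matrix = [0.2971 -0.5513 0.0896; 0.3411 0.3818 0.4340; -0.2866 0.1507 -0.2108]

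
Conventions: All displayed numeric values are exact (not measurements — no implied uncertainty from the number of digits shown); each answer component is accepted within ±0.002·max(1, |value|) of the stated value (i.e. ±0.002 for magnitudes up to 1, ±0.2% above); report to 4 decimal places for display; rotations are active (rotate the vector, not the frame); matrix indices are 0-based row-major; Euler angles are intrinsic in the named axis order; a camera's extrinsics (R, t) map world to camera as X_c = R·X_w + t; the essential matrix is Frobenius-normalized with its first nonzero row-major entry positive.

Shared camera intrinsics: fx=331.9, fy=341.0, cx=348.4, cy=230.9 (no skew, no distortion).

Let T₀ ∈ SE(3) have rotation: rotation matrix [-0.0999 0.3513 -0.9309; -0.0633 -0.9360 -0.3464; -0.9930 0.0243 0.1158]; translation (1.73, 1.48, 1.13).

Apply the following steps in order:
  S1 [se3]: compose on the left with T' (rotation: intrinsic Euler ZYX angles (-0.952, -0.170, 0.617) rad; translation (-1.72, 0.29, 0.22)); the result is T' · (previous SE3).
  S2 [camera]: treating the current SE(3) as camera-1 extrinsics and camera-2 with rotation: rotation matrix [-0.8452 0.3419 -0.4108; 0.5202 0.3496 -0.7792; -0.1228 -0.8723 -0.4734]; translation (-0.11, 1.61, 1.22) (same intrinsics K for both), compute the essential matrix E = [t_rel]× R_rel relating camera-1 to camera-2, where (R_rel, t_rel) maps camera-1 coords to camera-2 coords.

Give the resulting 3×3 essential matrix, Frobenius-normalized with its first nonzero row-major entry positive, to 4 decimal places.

after S1 (compose_se3): R=[0.4519 -0.3813 -0.8065; 0.2669 -0.8049 0.5300; -0.8512 -0.4548 -0.2620], t=(-0.4547, -0.5329, 2.2650)
after S2 (essential): [0.3071 0.2660 0.3674; 0.2820 0.1371 0.3264; -0.2282 0.6388 -0.1870]

matrix = [0.3071 0.2660 0.3674; 0.2820 0.1371 0.3264; -0.2282 0.6388 -0.1870]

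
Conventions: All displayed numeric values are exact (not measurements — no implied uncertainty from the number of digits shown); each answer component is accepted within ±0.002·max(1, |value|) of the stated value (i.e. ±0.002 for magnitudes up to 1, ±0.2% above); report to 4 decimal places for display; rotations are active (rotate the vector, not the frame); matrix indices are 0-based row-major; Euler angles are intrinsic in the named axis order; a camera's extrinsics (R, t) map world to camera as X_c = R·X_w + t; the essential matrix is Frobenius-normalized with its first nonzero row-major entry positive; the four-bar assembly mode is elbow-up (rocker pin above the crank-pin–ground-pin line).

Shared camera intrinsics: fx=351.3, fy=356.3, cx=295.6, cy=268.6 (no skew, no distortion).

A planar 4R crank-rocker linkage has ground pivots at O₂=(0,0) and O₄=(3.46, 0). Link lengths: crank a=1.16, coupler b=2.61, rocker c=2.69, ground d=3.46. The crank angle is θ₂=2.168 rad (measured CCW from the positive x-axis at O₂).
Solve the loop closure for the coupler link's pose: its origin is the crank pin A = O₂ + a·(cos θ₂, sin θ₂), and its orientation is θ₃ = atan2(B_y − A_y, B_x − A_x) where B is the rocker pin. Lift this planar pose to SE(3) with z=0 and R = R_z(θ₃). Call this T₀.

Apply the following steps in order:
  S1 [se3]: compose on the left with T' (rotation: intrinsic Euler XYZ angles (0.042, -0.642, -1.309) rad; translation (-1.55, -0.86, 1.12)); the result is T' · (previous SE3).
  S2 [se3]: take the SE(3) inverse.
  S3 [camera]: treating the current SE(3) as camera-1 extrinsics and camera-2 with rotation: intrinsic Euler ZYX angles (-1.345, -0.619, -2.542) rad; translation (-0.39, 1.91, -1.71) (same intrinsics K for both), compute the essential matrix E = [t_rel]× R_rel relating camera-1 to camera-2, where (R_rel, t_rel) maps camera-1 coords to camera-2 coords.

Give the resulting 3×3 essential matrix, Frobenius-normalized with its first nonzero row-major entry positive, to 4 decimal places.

source (fourbar_fk): coupler pose = R=[0.9084 -0.4181 0.0000; 0.4181 0.9084 0.0000; 0.0000 0.0000 1.0000], t=(-0.6523, 0.9592, 0.0000)
after S1 (compose_se3): R=[0.5117 0.6161 -0.5988; -0.7847 0.6190 -0.0336; 0.3499 0.4871 0.8002], t=(-0.9432, -0.0015, 1.6102)
after S2 (invert_se3): R=[0.5117 -0.7847 0.3499; 0.6161 0.6190 0.4871; -0.5988 -0.0336 0.8002], t=(-0.0820, -0.2023, -1.8533)
after S3 (essential): [0.0812 -0.6688 -0.1958; -0.5693 0.0345 -0.1849; -0.3478 -0.0778 -0.1460]

matrix = [0.0812 -0.6688 -0.1958; -0.5693 0.0345 -0.1849; -0.3478 -0.0778 -0.1460]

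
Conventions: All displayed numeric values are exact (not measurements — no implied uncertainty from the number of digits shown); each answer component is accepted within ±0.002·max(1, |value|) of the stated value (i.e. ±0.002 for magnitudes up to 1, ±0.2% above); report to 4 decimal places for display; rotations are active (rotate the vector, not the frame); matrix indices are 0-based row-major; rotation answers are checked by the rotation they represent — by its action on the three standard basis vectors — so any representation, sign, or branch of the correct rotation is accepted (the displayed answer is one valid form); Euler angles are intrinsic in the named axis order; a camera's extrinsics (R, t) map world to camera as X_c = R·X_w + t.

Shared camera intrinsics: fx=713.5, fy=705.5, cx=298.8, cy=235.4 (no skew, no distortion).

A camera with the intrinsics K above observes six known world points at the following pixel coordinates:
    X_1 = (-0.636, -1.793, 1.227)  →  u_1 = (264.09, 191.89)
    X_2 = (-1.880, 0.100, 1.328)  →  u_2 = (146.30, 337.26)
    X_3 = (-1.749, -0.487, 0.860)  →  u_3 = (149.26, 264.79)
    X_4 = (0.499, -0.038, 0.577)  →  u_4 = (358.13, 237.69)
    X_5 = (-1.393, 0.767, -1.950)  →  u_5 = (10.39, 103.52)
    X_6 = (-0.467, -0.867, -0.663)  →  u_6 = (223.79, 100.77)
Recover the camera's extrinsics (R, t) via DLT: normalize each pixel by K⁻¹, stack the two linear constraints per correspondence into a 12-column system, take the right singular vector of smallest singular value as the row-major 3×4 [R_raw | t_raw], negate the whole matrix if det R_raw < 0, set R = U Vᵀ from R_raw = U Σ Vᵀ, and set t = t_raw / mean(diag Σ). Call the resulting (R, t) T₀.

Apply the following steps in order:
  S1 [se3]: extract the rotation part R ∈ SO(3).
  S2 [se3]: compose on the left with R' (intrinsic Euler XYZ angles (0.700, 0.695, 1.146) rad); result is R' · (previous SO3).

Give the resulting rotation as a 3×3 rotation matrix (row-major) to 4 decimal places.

rotation (matrix) = ((0.3319, -0.9433, 0.0107), (0.9304, 0.3254, -0.1687), (0.1557, 0.0659, 0.9856))

source (pnp_recover): camera pose = R=[0.9715 0.0089 0.2367; -0.1779 0.6873 0.7043; -0.1564 -0.7264 0.6693], t=(-0.0700, -0.2699, 6.2888)
after S1 (rot_of_se3): [0.9715 0.0089 0.2367; -0.1779 0.6873 0.7043; -0.1564 -0.7264 0.6693]
after S2 (compose_so3): [0.3319 -0.9433 0.0107; 0.9304 0.3254 -0.1687; 0.1557 0.0659 0.9856]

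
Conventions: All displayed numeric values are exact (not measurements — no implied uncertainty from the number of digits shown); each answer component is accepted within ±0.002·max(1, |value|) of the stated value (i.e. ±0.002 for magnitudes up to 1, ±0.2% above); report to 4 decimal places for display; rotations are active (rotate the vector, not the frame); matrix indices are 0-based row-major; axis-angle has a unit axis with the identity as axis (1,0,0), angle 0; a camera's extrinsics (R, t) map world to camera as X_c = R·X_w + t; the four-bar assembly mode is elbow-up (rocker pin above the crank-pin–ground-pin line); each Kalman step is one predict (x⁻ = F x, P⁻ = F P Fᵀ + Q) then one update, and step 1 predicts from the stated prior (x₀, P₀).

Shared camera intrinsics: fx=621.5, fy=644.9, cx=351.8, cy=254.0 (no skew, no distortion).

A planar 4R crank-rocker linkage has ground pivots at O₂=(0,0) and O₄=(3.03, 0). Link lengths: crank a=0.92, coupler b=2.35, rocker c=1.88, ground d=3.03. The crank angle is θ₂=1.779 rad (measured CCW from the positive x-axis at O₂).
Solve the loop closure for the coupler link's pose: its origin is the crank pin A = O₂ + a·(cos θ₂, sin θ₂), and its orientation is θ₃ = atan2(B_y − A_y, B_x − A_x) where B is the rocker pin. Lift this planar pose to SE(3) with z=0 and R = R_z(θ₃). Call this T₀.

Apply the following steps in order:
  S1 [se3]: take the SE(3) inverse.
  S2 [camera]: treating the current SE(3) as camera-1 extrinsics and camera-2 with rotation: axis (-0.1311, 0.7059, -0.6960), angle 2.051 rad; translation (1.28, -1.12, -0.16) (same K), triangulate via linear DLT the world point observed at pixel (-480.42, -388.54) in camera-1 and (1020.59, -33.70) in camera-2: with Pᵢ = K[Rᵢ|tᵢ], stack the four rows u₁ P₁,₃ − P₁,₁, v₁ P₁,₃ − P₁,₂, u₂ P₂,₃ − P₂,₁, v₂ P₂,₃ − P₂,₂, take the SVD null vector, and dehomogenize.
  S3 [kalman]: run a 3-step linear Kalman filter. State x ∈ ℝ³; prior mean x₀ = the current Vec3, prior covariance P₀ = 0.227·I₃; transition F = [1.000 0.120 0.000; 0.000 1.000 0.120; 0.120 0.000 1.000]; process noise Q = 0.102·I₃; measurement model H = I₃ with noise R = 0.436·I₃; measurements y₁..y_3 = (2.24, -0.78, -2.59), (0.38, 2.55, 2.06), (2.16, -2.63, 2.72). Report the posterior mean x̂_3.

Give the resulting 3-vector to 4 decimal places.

result = (0.8511, -0.5934, 1.5506)

source (fourbar_fk): coupler pose = R=[0.9539 -0.3001 0.0000; 0.3001 0.9539 0.0000; 0.0000 0.0000 1.0000], t=(-0.1902, 0.9001, 0.0000)
after S1 (invert_se3): R=[0.9539 0.3001 0.0000; -0.3001 0.9539 0.0000; 0.0000 0.0000 1.0000], t=(-0.0887, -0.9157, 0.0000)
after S2 (triangulate): (-1.9798, -1.5734, 1.8292)
after S3 (kf_track): (0.8511, -0.5934, 1.5506)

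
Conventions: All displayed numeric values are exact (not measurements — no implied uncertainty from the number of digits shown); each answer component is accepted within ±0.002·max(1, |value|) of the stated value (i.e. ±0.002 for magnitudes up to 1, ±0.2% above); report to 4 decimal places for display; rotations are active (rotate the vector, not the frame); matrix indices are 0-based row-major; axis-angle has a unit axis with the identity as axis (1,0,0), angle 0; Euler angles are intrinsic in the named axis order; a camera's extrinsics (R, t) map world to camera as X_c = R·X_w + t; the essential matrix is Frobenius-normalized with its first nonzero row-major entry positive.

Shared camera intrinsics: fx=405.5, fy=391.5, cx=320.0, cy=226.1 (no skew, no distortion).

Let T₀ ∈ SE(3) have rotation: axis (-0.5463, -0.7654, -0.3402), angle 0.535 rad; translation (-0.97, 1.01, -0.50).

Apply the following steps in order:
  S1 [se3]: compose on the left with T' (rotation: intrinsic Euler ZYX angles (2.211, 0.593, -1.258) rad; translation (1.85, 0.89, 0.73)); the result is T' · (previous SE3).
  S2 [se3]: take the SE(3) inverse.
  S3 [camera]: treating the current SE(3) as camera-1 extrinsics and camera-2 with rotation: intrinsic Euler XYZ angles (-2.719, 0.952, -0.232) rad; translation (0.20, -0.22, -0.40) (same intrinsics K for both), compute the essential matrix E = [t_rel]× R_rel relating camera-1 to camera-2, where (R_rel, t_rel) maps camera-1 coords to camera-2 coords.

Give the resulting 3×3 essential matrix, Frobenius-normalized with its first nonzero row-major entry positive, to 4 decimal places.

matrix = [0.2568 -0.0861 -0.3772; 0.0335 -0.6984 0.0675; -0.2935 -0.0236 0.4519]

after S1 (compose_se3): R=[-0.8153 0.1615 -0.5561; 0.4909 -0.3165 -0.8117; -0.3071 -0.9347 0.1787], t=(2.8350, -0.1562, 0.3476)
after S2 (invert_se3): R=[-0.8153 0.4909 -0.3071; 0.1615 -0.3165 -0.9347; -0.5561 -0.8117 0.1787], t=(2.4948, -0.1825, 1.3874)
after S3 (essential): [0.2568 -0.0861 -0.3772; 0.0335 -0.6984 0.0675; -0.2935 -0.0236 0.4519]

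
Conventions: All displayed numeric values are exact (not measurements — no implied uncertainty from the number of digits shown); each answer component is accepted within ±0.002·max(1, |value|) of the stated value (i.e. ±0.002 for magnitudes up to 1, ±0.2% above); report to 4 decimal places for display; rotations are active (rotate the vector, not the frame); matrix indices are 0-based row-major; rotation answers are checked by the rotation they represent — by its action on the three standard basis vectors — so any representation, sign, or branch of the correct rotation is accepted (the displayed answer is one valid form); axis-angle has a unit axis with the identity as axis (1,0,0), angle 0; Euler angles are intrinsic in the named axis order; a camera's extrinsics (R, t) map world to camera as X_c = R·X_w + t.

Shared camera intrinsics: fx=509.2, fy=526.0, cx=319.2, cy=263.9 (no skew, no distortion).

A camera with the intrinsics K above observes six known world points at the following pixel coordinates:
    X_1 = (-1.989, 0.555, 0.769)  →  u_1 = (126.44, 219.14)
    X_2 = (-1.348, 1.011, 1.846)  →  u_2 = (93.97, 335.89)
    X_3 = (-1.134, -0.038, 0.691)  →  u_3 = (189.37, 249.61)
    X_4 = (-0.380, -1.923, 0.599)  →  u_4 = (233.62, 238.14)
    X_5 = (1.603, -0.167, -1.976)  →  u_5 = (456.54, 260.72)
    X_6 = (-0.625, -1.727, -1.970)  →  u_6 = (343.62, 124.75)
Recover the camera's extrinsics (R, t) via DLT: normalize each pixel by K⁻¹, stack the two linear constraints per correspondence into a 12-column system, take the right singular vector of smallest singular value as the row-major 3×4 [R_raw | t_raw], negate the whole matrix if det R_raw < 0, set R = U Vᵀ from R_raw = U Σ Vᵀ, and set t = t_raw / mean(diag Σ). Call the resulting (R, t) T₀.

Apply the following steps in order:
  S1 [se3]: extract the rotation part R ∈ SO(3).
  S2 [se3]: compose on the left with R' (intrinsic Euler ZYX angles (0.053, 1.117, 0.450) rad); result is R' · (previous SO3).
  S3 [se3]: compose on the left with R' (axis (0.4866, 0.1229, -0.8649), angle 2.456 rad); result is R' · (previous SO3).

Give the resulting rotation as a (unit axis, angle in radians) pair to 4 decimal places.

rotation (axis_angle) = ((0.5628, 0.2751, -0.7795), 1.7195)

source (pnp_recover): camera pose = R=[0.6231 0.1578 -0.7661; 0.6816 0.3708 0.6308; 0.3836 -0.9152 0.1235], t=(-0.4600, 0.1701, 6.9939)
after S1 (rot_of_se3): [0.6231 0.1578 -0.7661; 0.6816 0.3708 0.6308; 0.3836 -0.9152 0.1235]
after S2 (compose_so3): [0.8252 -0.5646 -0.0166; 0.4913 0.7030 0.5141; -0.2786 -0.4324 0.8576]
after S3 (compose_so3): [0.2155 0.9486 -0.2316; -0.5931 -0.0612 -0.8028; -0.7757 0.3104 0.5495]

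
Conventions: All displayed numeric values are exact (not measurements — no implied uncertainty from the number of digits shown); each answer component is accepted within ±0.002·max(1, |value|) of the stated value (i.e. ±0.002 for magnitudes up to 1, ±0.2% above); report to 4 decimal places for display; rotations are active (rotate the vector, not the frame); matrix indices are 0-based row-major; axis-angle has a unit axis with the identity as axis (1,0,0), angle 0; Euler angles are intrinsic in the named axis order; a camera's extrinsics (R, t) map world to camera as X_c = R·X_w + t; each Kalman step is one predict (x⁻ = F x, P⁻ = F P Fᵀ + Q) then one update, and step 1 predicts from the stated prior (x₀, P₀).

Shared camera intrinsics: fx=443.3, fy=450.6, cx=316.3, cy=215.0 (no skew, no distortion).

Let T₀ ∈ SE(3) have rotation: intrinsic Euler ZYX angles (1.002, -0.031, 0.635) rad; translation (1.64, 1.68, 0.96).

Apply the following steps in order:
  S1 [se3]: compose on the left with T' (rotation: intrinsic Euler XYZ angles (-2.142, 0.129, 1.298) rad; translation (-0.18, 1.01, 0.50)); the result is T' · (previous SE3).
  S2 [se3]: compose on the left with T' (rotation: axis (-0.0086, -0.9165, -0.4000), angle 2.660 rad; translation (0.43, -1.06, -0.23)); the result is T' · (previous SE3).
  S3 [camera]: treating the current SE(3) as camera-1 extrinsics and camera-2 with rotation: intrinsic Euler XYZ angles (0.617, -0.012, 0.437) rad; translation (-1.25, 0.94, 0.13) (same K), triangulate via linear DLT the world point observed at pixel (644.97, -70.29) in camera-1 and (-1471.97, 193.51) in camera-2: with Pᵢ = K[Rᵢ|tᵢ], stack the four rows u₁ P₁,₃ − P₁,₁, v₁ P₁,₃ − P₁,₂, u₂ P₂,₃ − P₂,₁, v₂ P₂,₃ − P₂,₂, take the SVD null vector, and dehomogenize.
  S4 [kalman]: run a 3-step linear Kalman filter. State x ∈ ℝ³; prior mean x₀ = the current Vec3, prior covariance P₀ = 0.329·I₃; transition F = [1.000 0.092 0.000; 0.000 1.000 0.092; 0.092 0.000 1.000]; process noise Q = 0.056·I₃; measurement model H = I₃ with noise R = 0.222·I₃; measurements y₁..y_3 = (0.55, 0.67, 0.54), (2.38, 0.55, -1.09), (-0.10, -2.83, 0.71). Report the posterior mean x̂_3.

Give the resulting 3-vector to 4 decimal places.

after S1 (compose_se3): R=[-0.6564 -0.5069 0.5587; -0.3050 0.8557 0.4180; -0.6900 0.1040 -0.7163], t=(-1.2227, 0.8396, -1.8059)
after S2 (compose_se3): R=[0.8090 0.5770 -0.1120; -0.5809 0.7560 -0.3016; -0.0893 0.3090 0.9468], t=(2.4364, -1.5215, 0.8758)
after S3 (triangulate): (-1.1580, -0.0503, 0.9287)
after S4 (kf_track): (0.5501, -0.8876, 0.1975)

result = (0.5501, -0.8876, 0.1975)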